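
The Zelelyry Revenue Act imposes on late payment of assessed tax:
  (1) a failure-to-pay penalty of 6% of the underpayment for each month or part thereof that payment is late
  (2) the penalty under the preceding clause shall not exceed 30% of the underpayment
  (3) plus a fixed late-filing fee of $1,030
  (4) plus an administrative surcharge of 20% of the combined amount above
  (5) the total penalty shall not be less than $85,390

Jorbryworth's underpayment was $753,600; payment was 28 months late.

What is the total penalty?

Accrued rate: 6% × 28 = 168%, capped at 30% → 30%
Failure-to-pay penalty: 30% of $753,600 = $226,080
Penalty before surcharge: $226,080 + $1,030 = $227,110
Administrative surcharge: 20% of $227,110 = $45,422
Total penalty: $227,110 + $45,422 = $272,532
Minimum $85,390: $272,532 meets the minimum, no increase.

$272,532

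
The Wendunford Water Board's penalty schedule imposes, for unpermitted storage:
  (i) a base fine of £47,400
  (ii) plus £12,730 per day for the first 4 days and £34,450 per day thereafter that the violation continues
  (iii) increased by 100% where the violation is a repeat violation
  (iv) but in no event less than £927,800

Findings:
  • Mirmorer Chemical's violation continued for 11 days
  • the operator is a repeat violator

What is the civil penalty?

First 4 days: 4 × £12,730 = £50,920
Remaining days: (11 − 4) × £34,450 = £241,150
Per-day component: £50,920 + £241,150 = £292,070
Base plus per-day: £47,400 + £292,070 = £339,470
Enhancement: 100% of £339,470 = £339,470
Enhanced fine: £339,470 + £339,470 = £678,940
Minimum £927,800: £678,940 is below the minimum → £927,800

£927,800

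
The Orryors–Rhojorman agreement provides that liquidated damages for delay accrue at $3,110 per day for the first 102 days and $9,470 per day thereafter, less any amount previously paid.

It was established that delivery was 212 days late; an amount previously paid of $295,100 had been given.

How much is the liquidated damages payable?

$1,063,820

First 102 days: 102 × $3,110 = $317,220
Remaining days: (212 − 102) × $9,470 = $1,041,700
Accrued per-day damages: $317,220 + $1,041,700 = $1,358,920
Less amount previously paid: $1,358,920 − $295,100 = $1,063,820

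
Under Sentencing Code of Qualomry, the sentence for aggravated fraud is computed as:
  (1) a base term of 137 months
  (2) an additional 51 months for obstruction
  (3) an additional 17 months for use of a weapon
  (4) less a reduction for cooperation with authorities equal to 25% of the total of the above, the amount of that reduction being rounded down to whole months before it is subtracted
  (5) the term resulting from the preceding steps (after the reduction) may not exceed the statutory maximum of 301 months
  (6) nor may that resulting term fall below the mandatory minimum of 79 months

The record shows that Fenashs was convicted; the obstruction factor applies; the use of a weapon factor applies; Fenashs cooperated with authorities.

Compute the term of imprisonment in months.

154 months

Obstruction enhancement: +51 months
Use of a weapon enhancement: +17 months
Adjusted term: 137 months + 51 months + 17 months = 205 months
Cooperation with authorities reduction: 25% of 205 months = 51 months (rounded down)
After reduction: 205 − 51 = 154 months
Cap at 301 months: 154 months is within the cap, no reduction.
Minimum 79 months: 154 months meets the minimum, no increase.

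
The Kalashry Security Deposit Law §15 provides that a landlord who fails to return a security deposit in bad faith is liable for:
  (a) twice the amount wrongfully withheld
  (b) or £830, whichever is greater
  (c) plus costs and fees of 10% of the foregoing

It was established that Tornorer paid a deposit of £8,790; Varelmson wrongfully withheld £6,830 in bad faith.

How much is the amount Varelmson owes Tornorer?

£15,026

Doubled: 2 × £6,830 = £13,660
Minimum £830: £13,660 meets the minimum, no increase.
Costs and fees: 10% of £13,660 = £1,366
Total recovery: £13,660 + £1,366 = £15,026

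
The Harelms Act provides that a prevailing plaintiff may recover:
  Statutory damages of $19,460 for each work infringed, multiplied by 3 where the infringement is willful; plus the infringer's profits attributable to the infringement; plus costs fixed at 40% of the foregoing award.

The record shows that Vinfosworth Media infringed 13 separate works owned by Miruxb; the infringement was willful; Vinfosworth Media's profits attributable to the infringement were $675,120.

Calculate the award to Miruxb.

Statutory damages: 13 × $19,460 = $252,980
Trebled: 3 × $252,980 = $758,940
Combined award: $758,940 + $675,120 = $1,434,060
Costs: 40% of $1,434,060 = $573,624
Award plus costs: $1,434,060 + $573,624 = $2,007,684

Award: $2,007,684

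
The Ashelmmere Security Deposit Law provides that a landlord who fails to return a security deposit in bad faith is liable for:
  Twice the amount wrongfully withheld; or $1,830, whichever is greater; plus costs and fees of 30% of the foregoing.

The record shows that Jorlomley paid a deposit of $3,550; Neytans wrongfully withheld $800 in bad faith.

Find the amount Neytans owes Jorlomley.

$2,379

Doubled: 2 × $800 = $1,600
Minimum $1,830: $1,600 is below the minimum → $1,830
Costs and fees: 30% of $1,830 = $549
Total recovery: $1,830 + $549 = $2,379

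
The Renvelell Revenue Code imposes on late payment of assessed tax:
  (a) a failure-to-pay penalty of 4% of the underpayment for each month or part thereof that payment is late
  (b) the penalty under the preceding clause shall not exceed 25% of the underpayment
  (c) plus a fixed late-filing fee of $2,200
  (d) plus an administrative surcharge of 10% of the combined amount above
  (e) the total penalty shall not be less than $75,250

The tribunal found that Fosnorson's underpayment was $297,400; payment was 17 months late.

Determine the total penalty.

Penalty: $84,205

Accrued rate: 4% × 17 = 68%, capped at 25% → 25%
Failure-to-pay penalty: 25% of $297,400 = $74,350
Penalty before surcharge: $74,350 + $2,200 = $76,550
Administrative surcharge: 10% of $76,550 = $7,655
Total penalty: $76,550 + $7,655 = $84,205
Minimum $75,250: $84,205 meets the minimum, no increase.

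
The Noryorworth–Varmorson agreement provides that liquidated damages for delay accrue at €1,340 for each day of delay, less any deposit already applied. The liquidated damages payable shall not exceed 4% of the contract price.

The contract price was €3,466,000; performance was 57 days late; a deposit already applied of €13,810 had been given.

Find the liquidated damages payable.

€62,570

Per-day damages: 57 × €1,340 = €76,380
Less deposit already applied: €76,380 − €13,810 = €62,570
Cap: 4% of €3,466,000 = €138,640
Cap at €138,640: €62,570 is within the cap, no reduction.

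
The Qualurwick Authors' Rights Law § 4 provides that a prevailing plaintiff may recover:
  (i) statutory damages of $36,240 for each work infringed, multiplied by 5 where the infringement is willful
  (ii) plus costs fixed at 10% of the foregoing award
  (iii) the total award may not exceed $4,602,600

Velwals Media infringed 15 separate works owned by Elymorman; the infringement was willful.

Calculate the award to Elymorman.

Statutory damages: 15 × $36,240 = $543,600
Multiplied by 5: 5 × $543,600 = $2,718,000
Costs: 10% of $2,718,000 = $271,800
Award plus costs: $2,718,000 + $271,800 = $2,989,800
Cap at $4,602,600: $2,989,800 is within the cap, no reduction.

$2,989,800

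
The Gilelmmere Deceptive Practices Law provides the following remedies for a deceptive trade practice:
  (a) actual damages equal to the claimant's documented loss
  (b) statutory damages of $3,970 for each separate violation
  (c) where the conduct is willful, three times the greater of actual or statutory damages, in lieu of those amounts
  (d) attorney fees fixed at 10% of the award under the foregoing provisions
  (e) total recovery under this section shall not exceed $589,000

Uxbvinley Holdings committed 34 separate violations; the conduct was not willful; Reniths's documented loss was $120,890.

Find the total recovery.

Statutory damages: 34 × $3,970 = $134,980
Conduct not willful: the in-lieu enhancement does not apply.
Actual plus statutory damages: $120,890 + $134,980 = $255,870
Attorney fees: 10% of $255,870 = $25,587
Total before cap: $255,870 + $25,587 = $281,457
Cap at $589,000: $281,457 is within the cap, no reduction.

$281,457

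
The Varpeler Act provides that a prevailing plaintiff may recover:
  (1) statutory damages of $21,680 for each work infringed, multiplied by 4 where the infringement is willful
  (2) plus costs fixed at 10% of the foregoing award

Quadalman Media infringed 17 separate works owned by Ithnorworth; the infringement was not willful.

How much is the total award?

$405,416

Statutory damages: 17 × $21,680 = $368,560
Infringement not willful: no ×4 enhancement.
Costs: 10% of $368,560 = $36,856
Award plus costs: $368,560 + $36,856 = $405,416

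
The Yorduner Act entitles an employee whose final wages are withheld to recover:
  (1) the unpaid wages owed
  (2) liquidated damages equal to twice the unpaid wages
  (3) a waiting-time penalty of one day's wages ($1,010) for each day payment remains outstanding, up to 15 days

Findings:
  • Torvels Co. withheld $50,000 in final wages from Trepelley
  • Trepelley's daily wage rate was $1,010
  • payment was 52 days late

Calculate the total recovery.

Doubled: 2 × $50,000 = $100,000
Penalty days: min(52, 15) = 15
Waiting-time penalty: 15 × $1,010 = $15,150
Total award: $50,000 + $100,000 + $15,150 = $165,150

$165,150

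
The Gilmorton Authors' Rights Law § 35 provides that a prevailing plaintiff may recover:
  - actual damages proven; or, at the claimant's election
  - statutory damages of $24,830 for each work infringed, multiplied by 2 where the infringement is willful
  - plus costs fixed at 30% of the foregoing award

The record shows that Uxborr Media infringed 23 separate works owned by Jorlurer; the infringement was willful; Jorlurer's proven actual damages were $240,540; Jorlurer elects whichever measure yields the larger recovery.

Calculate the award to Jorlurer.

Statutory damages: 23 × $24,830 = $571,090
Doubled: 2 × $571,090 = $1,142,180
Greater of actual damages ($240,540) or enhanced statutory damages ($1,142,180): $1,142,180
Costs: 30% of $1,142,180 = $342,654
Award plus costs: $1,142,180 + $342,654 = $1,484,834

Award: $1,484,834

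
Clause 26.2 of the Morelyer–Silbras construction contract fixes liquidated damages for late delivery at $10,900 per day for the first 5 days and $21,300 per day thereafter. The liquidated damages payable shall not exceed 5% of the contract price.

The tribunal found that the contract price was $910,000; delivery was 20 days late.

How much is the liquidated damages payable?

First 5 days: 5 × $10,900 = $54,500
Remaining days: (20 − 5) × $21,300 = $319,500
Accrued per-day damages: $54,500 + $319,500 = $374,000
Cap: 5% of $910,000 = $45,500
Cap at $45,500: $374,000 exceeds the cap → $45,500

$45,500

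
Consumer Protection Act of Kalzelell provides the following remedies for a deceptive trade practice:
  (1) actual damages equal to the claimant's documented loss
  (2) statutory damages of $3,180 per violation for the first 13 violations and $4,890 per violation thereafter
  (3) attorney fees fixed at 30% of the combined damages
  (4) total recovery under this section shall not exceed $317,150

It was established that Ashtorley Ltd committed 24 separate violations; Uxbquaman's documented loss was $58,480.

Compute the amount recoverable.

First 13 violations: 13 × $3,180 = $41,340
Remaining violations: (24 − 13) × $4,890 = $53,790
Statutory damages: $41,340 + $53,790 = $95,130
Combined damages: $58,480 + $95,130 = $153,610
Attorney fees: 30% of $153,610 = $46,083
Total before cap: $153,610 + $46,083 = $199,693
Cap at $317,150: $199,693 is within the cap, no reduction.

$199,693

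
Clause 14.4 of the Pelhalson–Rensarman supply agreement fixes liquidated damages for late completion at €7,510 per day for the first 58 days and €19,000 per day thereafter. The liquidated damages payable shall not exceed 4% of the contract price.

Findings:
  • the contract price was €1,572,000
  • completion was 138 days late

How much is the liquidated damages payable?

€62,880

First 58 days: 58 × €7,510 = €435,580
Remaining days: (138 − 58) × €19,000 = €1,520,000
Accrued per-day damages: €435,580 + €1,520,000 = €1,955,580
Cap: 4% of €1,572,000 = €62,880
Cap at €62,880: €1,955,580 exceeds the cap → €62,880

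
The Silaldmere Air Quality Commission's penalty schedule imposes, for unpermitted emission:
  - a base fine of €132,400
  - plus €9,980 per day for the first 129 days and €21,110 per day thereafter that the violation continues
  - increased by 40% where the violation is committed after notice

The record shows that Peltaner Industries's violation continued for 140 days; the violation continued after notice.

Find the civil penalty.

€2,312,842

First 129 days: 129 × €9,980 = €1,287,420
Remaining days: (140 − 129) × €21,110 = €232,210
Per-day component: €1,287,420 + €232,210 = €1,519,630
Base plus per-day: €132,400 + €1,519,630 = €1,652,030
Enhancement: 40% of €1,652,030 = €660,812
Enhanced fine: €1,652,030 + €660,812 = €2,312,842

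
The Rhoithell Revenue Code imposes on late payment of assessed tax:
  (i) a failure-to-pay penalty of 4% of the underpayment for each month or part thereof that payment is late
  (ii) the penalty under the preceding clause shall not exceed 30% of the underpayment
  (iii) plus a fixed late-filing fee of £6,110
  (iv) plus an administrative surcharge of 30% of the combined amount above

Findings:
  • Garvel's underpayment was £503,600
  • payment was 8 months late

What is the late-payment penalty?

£204,347

Accrued rate: 4% × 8 = 32%, capped at 30% → 30%
Failure-to-pay penalty: 30% of £503,600 = £151,080
Penalty before surcharge: £151,080 + £6,110 = £157,190
Administrative surcharge: 30% of £157,190 = £47,157
Total penalty: £157,190 + £47,157 = £204,347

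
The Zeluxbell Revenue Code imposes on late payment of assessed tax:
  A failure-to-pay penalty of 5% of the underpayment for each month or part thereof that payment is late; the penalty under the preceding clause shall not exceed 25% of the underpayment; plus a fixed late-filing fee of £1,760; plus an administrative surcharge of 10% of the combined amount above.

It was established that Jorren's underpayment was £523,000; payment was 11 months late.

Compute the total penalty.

Accrued rate: 5% × 11 = 55%, capped at 25% → 25%
Failure-to-pay penalty: 25% of £523,000 = £130,750
Penalty before surcharge: £130,750 + £1,760 = £132,510
Administrative surcharge: 10% of £132,510 = £13,251
Total penalty: £132,510 + £13,251 = £145,761

£145,761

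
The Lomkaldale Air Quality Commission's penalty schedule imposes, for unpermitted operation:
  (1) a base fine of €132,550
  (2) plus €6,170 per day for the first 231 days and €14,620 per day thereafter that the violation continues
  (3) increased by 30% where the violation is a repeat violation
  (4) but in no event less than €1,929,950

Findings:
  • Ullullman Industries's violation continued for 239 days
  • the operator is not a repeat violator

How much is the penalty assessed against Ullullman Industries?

First 231 days: 231 × €6,170 = €1,425,270
Remaining days: (239 − 231) × €14,620 = €116,960
Per-day component: €1,425,270 + €116,960 = €1,542,230
Base plus per-day: €132,550 + €1,542,230 = €1,674,780
The operator is not a repeat violator: no 30% increase.
Minimum €1,929,950: €1,674,780 is below the minimum → €1,929,950

€1,929,950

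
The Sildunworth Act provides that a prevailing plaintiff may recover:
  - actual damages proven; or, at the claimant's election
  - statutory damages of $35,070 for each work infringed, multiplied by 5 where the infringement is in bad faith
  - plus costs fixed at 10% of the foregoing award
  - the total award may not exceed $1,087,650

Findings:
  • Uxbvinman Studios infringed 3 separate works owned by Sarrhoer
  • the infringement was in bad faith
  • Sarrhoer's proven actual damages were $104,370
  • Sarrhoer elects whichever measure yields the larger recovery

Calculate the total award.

$578,655

Statutory damages: 3 × $35,070 = $105,210
Multiplied by 5: 5 × $105,210 = $526,050
Greater of actual damages ($104,370) or enhanced statutory damages ($526,050): $526,050
Costs: 10% of $526,050 = $52,605
Award plus costs: $526,050 + $52,605 = $578,655
Cap at $1,087,650: $578,655 is within the cap, no reduction.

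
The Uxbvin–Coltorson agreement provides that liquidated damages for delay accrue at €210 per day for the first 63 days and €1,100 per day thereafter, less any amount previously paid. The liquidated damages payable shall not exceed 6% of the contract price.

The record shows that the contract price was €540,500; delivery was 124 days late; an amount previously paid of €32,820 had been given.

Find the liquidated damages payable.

First 63 days: 63 × €210 = €13,230
Remaining days: (124 − 63) × €1,100 = €67,100
Accrued per-day damages: €13,230 + €67,100 = €80,330
Less amount previously paid: €80,330 − €32,820 = €47,510
Cap: 6% of €540,500 = €32,430
Cap at €32,430: €47,510 exceeds the cap → €32,430

€32,430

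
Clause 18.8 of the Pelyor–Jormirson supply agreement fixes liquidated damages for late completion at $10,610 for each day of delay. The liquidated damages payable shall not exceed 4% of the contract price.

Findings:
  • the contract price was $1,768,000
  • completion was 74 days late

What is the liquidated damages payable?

$70,720

Per-day damages: 74 × $10,610 = $785,140
Cap: 4% of $1,768,000 = $70,720
Cap at $70,720: $785,140 exceeds the cap → $70,720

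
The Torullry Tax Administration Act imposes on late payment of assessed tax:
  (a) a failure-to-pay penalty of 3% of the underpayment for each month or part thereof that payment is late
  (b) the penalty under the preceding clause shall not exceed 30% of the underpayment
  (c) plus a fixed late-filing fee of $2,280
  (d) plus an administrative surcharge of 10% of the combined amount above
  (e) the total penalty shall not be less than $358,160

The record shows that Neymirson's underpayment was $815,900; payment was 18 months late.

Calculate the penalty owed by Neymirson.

Accrued rate: 3% × 18 = 54%, capped at 30% → 30%
Failure-to-pay penalty: 30% of $815,900 = $244,770
Penalty before surcharge: $244,770 + $2,280 = $247,050
Administrative surcharge: 10% of $247,050 = $24,705
Total penalty: $247,050 + $24,705 = $271,755
Minimum $358,160: $271,755 is below the minimum → $358,160

$358,160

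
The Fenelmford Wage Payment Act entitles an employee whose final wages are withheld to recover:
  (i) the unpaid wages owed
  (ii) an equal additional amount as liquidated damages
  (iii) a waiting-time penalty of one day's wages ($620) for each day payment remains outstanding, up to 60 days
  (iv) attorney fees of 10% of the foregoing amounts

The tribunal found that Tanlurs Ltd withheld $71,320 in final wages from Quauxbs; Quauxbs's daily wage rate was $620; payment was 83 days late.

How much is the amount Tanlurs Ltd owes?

Liquidated damages (equal amount): $71,320
Penalty days: min(83, 60) = 60
Waiting-time penalty: 60 × $620 = $37,200
Subtotal: $71,320 + $71,320 + $37,200 = $179,840
Attorney fees: 10% of $179,840 = $17,984
Total award: $179,840 + $17,984 = $197,824

$197,824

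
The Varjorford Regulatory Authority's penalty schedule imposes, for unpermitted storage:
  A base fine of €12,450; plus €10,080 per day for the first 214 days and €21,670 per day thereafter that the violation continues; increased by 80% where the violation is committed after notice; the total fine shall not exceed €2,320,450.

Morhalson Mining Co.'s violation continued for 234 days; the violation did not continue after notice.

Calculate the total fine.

Civil penalty: €2,320,450

First 214 days: 214 × €10,080 = €2,157,120
Remaining days: (234 − 214) × €21,670 = €433,400
Per-day component: €2,157,120 + €433,400 = €2,590,520
Base plus per-day: €12,450 + €2,590,520 = €2,602,970
The violation did not continue after notice: no 80% increase.
Cap at €2,320,450: €2,602,970 exceeds the cap → €2,320,450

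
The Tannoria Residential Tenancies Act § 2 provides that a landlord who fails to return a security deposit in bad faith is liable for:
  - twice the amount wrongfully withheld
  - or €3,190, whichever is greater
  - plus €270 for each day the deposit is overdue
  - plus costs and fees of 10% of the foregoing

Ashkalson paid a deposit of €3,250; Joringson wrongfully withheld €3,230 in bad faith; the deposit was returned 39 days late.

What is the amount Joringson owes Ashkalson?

€18,689

Doubled: 2 × €3,230 = €6,460
Minimum €3,190: €6,460 meets the minimum, no increase.
Late-return penalty: 39 × €270 = €10,530
Damages plus late penalty: €6,460 + €10,530 = €16,990
Costs and fees: 10% of €16,990 = €1,699
Total recovery: €16,990 + €1,699 = €18,689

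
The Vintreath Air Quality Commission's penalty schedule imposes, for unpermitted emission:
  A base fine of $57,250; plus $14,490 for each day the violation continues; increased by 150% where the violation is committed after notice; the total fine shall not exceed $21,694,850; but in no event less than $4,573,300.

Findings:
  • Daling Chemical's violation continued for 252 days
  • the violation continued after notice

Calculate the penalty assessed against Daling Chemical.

Per-day component: 252 × $14,490 = $3,651,480
Base plus per-day: $57,250 + $3,651,480 = $3,708,730
Enhancement: 150% of $3,708,730 = $5,563,095
Enhanced fine: $3,708,730 + $5,563,095 = $9,271,825
Cap at $21,694,850: $9,271,825 is within the cap, no reduction.
Minimum $4,573,300: $9,271,825 meets the minimum, no increase.

$9,271,825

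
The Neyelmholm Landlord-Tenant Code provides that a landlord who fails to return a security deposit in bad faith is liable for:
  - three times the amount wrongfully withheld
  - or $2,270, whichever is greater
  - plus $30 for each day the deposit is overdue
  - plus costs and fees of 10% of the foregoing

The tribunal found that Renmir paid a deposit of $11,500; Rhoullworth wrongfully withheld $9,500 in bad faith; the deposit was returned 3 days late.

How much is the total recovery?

$31,449

Trebled: 3 × $9,500 = $28,500
Minimum $2,270: $28,500 meets the minimum, no increase.
Late-return penalty: 3 × $30 = $90
Damages plus late penalty: $28,500 + $90 = $28,590
Costs and fees: 10% of $28,590 = $2,859
Total recovery: $28,590 + $2,859 = $31,449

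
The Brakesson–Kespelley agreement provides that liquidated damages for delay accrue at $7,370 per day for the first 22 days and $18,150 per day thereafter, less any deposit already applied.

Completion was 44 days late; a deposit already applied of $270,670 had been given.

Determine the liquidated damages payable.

First 22 days: 22 × $7,370 = $162,140
Remaining days: (44 − 22) × $18,150 = $399,300
Accrued per-day damages: $162,140 + $399,300 = $561,440
Less deposit already applied: $561,440 − $270,670 = $290,770

$290,770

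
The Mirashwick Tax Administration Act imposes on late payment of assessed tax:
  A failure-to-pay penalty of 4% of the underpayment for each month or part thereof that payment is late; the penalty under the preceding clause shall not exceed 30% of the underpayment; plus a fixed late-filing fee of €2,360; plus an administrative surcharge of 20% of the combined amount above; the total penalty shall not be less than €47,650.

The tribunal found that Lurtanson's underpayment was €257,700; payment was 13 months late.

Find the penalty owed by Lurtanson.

Accrued rate: 4% × 13 = 52%, capped at 30% → 30%
Failure-to-pay penalty: 30% of €257,700 = €77,310
Penalty before surcharge: €77,310 + €2,360 = €79,670
Administrative surcharge: 20% of €79,670 = €15,934
Total penalty: €79,670 + €15,934 = €95,604
Minimum €47,650: €95,604 meets the minimum, no increase.

€95,604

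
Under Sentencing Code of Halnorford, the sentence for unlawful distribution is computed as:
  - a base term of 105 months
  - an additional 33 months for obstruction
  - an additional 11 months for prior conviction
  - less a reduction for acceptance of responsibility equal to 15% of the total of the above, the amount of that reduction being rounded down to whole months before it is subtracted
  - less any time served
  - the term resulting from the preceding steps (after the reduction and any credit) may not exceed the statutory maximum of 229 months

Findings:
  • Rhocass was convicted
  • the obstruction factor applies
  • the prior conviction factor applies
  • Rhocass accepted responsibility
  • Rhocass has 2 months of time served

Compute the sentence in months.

Obstruction enhancement: +33 months
Prior conviction enhancement: +11 months
Adjusted term: 105 months + 33 months + 11 months = 149 months
Acceptance of responsibility reduction: 15% of 149 months = 22 months (rounded down)
After reduction: 149 − 22 = 127 months
Less time served: 127 months − 2 months = 125 months
Cap at 229 months: 125 months is within the cap, no reduction.

125 months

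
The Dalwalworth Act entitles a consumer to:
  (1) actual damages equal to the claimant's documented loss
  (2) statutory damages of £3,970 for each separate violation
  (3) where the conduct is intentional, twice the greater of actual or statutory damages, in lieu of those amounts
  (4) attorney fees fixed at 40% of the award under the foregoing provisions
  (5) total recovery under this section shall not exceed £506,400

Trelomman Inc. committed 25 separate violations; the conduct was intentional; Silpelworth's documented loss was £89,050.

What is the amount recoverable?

Statutory damages: 25 × £3,970 = £99,250
Greater of actual damages (£89,050) or statutory damages (£99,250): £99,250
Doubled: 2 × £99,250 = £198,500
Attorney fees: 40% of £198,500 = £79,400
Total before cap: £198,500 + £79,400 = £277,900
Cap at £506,400: £277,900 is within the cap, no reduction.

£277,900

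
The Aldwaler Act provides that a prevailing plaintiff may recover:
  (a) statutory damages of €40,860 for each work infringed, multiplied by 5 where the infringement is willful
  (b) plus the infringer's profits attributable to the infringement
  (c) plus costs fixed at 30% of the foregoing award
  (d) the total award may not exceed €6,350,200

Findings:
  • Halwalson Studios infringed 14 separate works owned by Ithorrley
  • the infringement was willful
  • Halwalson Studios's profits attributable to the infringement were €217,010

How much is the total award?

Statutory damages: 14 × €40,860 = €572,040
Multiplied by 5: 5 × €572,040 = €2,860,200
Combined award: €2,860,200 + €217,010 = €3,077,210
Costs: 30% of €3,077,210 = €923,163
Award plus costs: €3,077,210 + €923,163 = €4,000,373
Cap at €6,350,200: €4,000,373 is within the cap, no reduction.

Award: €4,000,373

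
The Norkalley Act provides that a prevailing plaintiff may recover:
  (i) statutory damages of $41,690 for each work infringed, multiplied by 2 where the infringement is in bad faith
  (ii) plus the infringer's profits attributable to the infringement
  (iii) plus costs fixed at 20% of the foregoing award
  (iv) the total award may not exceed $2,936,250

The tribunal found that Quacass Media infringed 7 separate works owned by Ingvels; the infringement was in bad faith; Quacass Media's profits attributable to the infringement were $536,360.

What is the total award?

Statutory damages: 7 × $41,690 = $291,830
Doubled: 2 × $291,830 = $583,660
Combined award: $583,660 + $536,360 = $1,120,020
Costs: 20% of $1,120,020 = $224,004
Award plus costs: $1,120,020 + $224,004 = $1,344,024
Cap at $2,936,250: $1,344,024 is within the cap, no reduction.

$1,344,024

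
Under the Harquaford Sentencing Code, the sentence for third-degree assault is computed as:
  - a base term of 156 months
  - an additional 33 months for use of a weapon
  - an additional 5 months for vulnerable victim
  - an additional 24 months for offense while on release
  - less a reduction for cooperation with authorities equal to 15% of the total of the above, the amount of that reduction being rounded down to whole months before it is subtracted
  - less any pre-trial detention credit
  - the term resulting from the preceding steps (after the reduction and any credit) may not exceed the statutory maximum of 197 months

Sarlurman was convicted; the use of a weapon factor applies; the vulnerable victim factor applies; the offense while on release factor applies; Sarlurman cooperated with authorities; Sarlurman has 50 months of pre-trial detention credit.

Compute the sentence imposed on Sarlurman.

136 months

Use of a weapon enhancement: +33 months
Vulnerable victim enhancement: +5 months
Offense while on release enhancement: +24 months
Adjusted term: 156 months + 33 months + 5 months + 24 months = 218 months
Cooperation with authorities reduction: 15% of 218 months = 32 months (rounded down)
After reduction: 218 − 32 = 186 months
Less pre-trial detention credit: 186 months − 50 months = 136 months
Cap at 197 months: 136 months is within the cap, no reduction.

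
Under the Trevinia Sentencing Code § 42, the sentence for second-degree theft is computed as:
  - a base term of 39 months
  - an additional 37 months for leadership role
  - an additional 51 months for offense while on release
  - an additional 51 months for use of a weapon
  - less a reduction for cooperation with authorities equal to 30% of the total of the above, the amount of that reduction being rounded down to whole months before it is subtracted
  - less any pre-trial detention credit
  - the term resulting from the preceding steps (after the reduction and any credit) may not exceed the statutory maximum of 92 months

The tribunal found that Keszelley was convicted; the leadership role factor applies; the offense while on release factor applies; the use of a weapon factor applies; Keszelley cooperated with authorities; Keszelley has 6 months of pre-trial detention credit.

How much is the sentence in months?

Leadership role enhancement: +37 months
Offense while on release enhancement: +51 months
Use of a weapon enhancement: +51 months
Adjusted term: 39 months + 37 months + 51 months + 51 months = 178 months
Cooperation with authorities reduction: 30% of 178 months = 53 months (rounded down)
After reduction: 178 − 53 = 125 months
Less pre-trial detention credit: 125 months − 6 months = 119 months
Cap at 92 months: 119 months exceeds the cap → 92 months

92 months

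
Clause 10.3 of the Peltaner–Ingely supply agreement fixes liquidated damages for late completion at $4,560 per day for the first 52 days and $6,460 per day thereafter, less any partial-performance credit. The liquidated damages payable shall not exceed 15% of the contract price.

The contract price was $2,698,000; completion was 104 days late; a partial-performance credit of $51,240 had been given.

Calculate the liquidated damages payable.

Liquidated damages: $404,700

First 52 days: 52 × $4,560 = $237,120
Remaining days: (104 − 52) × $6,460 = $335,920
Accrued per-day damages: $237,120 + $335,920 = $573,040
Less partial-performance credit: $573,040 − $51,240 = $521,800
Cap: 15% of $2,698,000 = $404,700
Cap at $404,700: $521,800 exceeds the cap → $404,700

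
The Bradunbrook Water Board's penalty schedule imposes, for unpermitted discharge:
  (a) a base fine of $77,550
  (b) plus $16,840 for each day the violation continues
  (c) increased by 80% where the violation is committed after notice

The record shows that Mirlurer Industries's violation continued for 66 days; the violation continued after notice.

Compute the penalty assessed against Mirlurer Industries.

Per-day component: 66 × $16,840 = $1,111,440
Base plus per-day: $77,550 + $1,111,440 = $1,188,990
Enhancement: 80% of $1,188,990 = $951,192
Enhanced fine: $1,188,990 + $951,192 = $2,140,182

$2,140,182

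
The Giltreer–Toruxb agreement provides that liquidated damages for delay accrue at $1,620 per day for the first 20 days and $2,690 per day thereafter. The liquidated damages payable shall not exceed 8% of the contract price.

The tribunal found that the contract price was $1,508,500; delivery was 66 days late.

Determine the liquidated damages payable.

First 20 days: 20 × $1,620 = $32,400
Remaining days: (66 − 20) × $2,690 = $123,740
Accrued per-day damages: $32,400 + $123,740 = $156,140
Cap: 8% of $1,508,500 = $120,680
Cap at $120,680: $156,140 exceeds the cap → $120,680

Liquidated damages: $120,680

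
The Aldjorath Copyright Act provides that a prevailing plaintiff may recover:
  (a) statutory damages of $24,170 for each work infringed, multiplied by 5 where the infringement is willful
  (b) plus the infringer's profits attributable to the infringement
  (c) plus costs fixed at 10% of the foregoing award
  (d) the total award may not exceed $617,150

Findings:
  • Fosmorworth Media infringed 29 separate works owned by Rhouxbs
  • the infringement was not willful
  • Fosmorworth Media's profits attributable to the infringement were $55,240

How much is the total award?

Statutory damages: 29 × $24,170 = $700,930
Infringement not willful: no ×5 enhancement.
Combined award: $700,930 + $55,240 = $756,170
Costs: 10% of $756,170 = $75,617
Award plus costs: $756,170 + $75,617 = $831,787
Cap at $617,150: $831,787 exceeds the cap → $617,150

$617,150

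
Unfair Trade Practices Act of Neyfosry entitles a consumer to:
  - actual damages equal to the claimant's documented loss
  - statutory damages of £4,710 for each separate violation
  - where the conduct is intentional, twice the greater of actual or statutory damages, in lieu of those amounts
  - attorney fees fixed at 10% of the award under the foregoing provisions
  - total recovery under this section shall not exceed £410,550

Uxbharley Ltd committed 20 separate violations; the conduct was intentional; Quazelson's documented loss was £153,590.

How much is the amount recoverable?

Statutory damages: 20 × £4,710 = £94,200
Greater of actual damages (£153,590) or statutory damages (£94,200): £153,590
Doubled: 2 × £153,590 = £307,180
Attorney fees: 10% of £307,180 = £30,718
Total before cap: £307,180 + £30,718 = £337,898
Cap at £410,550: £337,898 is within the cap, no reduction.

£337,898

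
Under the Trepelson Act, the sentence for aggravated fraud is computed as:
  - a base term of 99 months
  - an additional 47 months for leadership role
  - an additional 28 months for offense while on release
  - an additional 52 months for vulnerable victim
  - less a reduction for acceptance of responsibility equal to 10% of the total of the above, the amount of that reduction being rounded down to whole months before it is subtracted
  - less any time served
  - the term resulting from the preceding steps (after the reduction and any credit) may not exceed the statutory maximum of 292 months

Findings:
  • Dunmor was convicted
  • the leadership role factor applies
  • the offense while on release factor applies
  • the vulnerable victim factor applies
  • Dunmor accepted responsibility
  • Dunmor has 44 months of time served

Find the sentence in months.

Leadership role enhancement: +47 months
Offense while on release enhancement: +28 months
Vulnerable victim enhancement: +52 months
Adjusted term: 99 months + 47 months + 28 months + 52 months = 226 months
Acceptance of responsibility reduction: 10% of 226 months = 22 months (rounded down)
After reduction: 226 − 22 = 204 months
Less time served: 204 months − 44 months = 160 months
Cap at 292 months: 160 months is within the cap, no reduction.

160 months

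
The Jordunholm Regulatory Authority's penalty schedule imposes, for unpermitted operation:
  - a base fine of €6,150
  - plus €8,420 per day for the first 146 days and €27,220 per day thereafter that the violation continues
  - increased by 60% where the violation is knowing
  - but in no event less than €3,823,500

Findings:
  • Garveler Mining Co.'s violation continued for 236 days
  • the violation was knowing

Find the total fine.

Civil penalty: €5,896,432

First 146 days: 146 × €8,420 = €1,229,320
Remaining days: (236 − 146) × €27,220 = €2,449,800
Per-day component: €1,229,320 + €2,449,800 = €3,679,120
Base plus per-day: €6,150 + €3,679,120 = €3,685,270
Enhancement: 60% of €3,685,270 = €2,211,162
Enhanced fine: €3,685,270 + €2,211,162 = €5,896,432
Minimum €3,823,500: €5,896,432 meets the minimum, no increase.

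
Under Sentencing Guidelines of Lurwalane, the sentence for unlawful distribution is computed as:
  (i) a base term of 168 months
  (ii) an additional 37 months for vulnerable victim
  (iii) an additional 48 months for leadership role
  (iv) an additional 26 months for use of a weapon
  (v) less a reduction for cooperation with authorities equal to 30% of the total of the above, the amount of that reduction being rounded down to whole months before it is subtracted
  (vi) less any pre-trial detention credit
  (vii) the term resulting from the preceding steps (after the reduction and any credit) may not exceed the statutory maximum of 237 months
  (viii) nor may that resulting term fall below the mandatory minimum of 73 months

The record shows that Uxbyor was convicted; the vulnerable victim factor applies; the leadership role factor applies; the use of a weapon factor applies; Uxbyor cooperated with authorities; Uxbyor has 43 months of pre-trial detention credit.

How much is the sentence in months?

Vulnerable victim enhancement: +37 months
Leadership role enhancement: +48 months
Use of a weapon enhancement: +26 months
Adjusted term: 168 months + 37 months + 48 months + 26 months = 279 months
Cooperation with authorities reduction: 30% of 279 months = 83 months (rounded down)
After reduction: 279 − 83 = 196 months
Less pre-trial detention credit: 196 months − 43 months = 153 months
Cap at 237 months: 153 months is within the cap, no reduction.
Minimum 73 months: 153 months meets the minimum, no increase.

153 months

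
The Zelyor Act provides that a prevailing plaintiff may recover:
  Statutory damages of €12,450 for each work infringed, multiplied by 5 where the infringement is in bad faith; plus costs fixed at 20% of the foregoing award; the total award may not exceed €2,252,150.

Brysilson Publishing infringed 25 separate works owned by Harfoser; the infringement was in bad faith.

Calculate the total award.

€1,867,500

Statutory damages: 25 × €12,450 = €311,250
Multiplied by 5: 5 × €311,250 = €1,556,250
Costs: 20% of €1,556,250 = €311,250
Award plus costs: €1,556,250 + €311,250 = €1,867,500
Cap at €2,252,150: €1,867,500 is within the cap, no reduction.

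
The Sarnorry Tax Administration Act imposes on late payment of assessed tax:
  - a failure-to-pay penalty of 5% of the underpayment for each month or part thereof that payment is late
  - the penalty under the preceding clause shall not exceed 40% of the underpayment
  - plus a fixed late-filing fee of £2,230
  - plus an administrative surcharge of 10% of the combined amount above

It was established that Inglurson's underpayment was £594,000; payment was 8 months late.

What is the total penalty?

£263,813

Accrued rate: 5% × 8 = 40%, capped at 40% → 40%
Failure-to-pay penalty: 40% of £594,000 = £237,600
Penalty before surcharge: £237,600 + £2,230 = £239,830
Administrative surcharge: 10% of £239,830 = £23,983
Total penalty: £239,830 + £23,983 = £263,813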